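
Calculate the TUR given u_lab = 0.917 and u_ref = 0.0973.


TUR = u_lab / u_ref
= 0.917 / 0.0973
= 9.4245

9.4245


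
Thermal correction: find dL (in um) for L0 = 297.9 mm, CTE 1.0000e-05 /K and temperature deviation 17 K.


dL = L * alpha * dT
= 297.9 * 1.0000e-05 * 17
= 0.0506430 mm
dL_um = 0.0506430 * 1000 = 50.6430 um

50.6430


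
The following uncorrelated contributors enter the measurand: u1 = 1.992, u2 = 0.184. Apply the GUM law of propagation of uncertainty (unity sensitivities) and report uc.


uc = sqrt(1.992^2 + 0.184^2)
uc = sqrt(4.00192)
uc = 2.0005

2.0005


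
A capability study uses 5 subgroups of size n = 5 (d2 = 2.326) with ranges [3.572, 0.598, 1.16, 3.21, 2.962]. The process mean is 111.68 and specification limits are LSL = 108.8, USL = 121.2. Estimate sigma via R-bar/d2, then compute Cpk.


R_bar = (3.572 + 0.598 + 1.16 + 3.21 + 2.962) / 5 = 2.3004
sigma = R_bar / d2 = 2.3004 / 2.326 = 0.98899398
Cp = (USL - LSL)/(6*sigma) = (121.2 - 108.8)/(6*0.98899398) = 2.0897
Cpu = (121.2 - 111.68)/(3*0.98899398) = 3.2086
Cpl = (111.68 - 108.8)/(3*0.98899398) = 0.9707
Cpk = min(Cpu, Cpl) = 0.9707

0.9707


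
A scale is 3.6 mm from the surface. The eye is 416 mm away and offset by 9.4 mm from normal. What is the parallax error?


error = h * offset / d
= 3.6 * 9.4 / 416
= 0.0813

0.0813


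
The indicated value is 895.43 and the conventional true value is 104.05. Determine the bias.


Systematic error = measured - true
= 895.43 - 104.05
= 791.3800

791.3800


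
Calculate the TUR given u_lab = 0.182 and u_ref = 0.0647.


TUR = u_lab / u_ref
= 0.182 / 0.0647
= 2.8130

2.8130


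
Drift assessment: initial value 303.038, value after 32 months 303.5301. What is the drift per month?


rate = (v2 - v1) / months
= (303.5301 - 303.038) / 32
= 0.4921 / 32
= 0.0154

0.0154


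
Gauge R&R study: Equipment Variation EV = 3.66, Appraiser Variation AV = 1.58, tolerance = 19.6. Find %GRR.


GRR = sqrt(EV^2 + AV^2) = sqrt(3.66^2 + 1.58^2) = 3.9864771
%GRR = GRR / tol * 100 = 3.9864771 / 19.6 * 100
%GRR = 20.3392

20.3392


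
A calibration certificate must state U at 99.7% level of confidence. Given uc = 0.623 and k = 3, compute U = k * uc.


U = k * uc
U = 3 * 0.623
U = 1.8690

1.8690


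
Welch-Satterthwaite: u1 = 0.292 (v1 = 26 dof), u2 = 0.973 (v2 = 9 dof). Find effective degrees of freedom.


uc = sqrt(u1^2 + u2^2) = sqrt(0.292^2 + 0.973^2) = 1.0158706
v_eff = uc^4 / (u1^4/v1 + u2^4/v2)
= 1.0158706^4 / (0.292^4/26 + 0.973^4/9)
= 1.0650097 / 0.099868036
v_eff = 10.6642

10.6642


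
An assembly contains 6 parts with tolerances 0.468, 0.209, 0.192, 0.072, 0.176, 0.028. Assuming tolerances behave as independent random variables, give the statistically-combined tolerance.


RSS = sqrt(0.468^2 + 0.209^2 + 0.192^2 + 0.072^2 + 0.176^2 + 0.028^2)
= sqrt(0.336513)
= 0.5801

0.5801


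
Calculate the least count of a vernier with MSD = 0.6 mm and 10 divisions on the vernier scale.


LC = MSD / n_div
= 0.6 / 10
= 0.0600

0.0600


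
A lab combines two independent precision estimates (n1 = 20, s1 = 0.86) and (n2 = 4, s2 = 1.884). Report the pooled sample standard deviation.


s_p = sqrt(((n1-1)*s1^2 + (n2-1)*s2^2) / (n1+n2-2))
numerator = (20-1)*0.86^2 + (4-1)*1.884^2 = 14.0524 + 10.648368 = 24.700768
denominator = 20 + 4 - 2 = 22
s_p^2 = 24.700768 / 22 = 1.1227622
s_p = sqrt(1.1227622) = 1.0596

1.0596


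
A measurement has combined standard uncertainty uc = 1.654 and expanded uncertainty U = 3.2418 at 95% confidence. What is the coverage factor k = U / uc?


k = U / uc
k = 3.2418 / 1.654
k = 1.96

1.96


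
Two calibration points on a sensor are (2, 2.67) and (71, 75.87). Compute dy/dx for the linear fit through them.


slope = (y2 - y1) / (x2 - x1)
= (75.87 - 2.67) / (71 - 2)
= 73.2000 / 69
= 1.0609

1.0609


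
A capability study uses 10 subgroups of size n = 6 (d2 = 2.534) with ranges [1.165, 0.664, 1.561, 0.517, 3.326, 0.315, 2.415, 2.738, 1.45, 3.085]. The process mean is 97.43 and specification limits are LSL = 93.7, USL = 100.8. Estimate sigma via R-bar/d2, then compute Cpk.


R_bar = (1.165 + 0.664 + 1.561 + 0.517 + 3.326 + 0.315 + 2.415 + 2.738 + 1.45 + 3.085) / 10 = 1.7236
sigma = R_bar / d2 = 1.7236 / 2.534 = 0.68018942
Cp = (USL - LSL)/(6*sigma) = (100.8 - 93.7)/(6*0.68018942) = 1.7397
Cpu = (100.8 - 97.43)/(3*0.68018942) = 1.6515
Cpl = (97.43 - 93.7)/(3*0.68018942) = 1.8279
Cpk = min(Cpu, Cpl) = 1.6515

1.6515


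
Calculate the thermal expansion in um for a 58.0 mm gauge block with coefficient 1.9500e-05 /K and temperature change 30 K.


dL = L * alpha * dT
= 58.0 * 1.9500e-05 * 30
= 0.0339300 mm
dL_um = 0.0339300 * 1000 = 33.9300 um

33.9300


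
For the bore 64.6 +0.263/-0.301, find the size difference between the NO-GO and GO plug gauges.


GO = nominal - lower_tol (smallest hole = maximum material condition)
GO = 64.6 - 0.301 = 64.299
NO-GO = nominal + upper_tol (largest hole = least material condition)
NO-GO = 64.6 + 0.263 = 64.863
spread = NO-GO - GO = 64.863 - 64.299 = 0.5640

0.5640


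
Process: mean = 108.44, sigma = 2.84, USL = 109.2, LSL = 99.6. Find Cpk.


Cpu = (USL - mean) / (3*sigma) = (109.2 - 108.44) / (3*2.84) = 0.0892
Cpl = (mean - LSL) / (3*sigma) = (108.44 - 99.6) / (3*2.84) = 1.0376
Cpk = min(Cpu, Cpl) = 0.0892

0.0892


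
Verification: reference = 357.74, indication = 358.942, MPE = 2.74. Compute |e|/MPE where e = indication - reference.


e = indication - reference = 358.942 - 357.74 = 1.2020
|e| = 1.2020
ratio = |e| / MPE = 1.2020 / 2.74
ratio = 0.4387

0.4387


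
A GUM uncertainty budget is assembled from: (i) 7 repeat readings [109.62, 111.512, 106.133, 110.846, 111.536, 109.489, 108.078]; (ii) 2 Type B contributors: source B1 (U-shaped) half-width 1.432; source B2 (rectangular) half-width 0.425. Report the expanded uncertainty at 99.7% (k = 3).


mean = (109.62 + 111.512 + 106.133 + 110.846 + 111.536 + 109.489 + 108.078) / 7 = 109.602
s = sqrt(sum((x - mean)^2)/(n-1)) = 1.9708552
u_A = s / sqrt(n) = 1.9708552 / sqrt(7) = 0.74491325
u_B1 = 1.432 / sqrt(2) = 1.0125769
u_B2 = 0.425 / sqrt(3) = 0.24537386
uc = sqrt(0.74491325^2 + 1.0125769^2 + 0.24537386^2) = 1.2807873
U = k * uc = 3 * 1.2807873
U = 3.8424

3.8424


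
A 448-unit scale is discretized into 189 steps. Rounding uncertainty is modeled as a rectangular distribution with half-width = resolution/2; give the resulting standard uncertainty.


resolution = range / divisions
resolution = 448 / 189 = 2.3703704
u_res = resolution / (2*sqrt(3))
u_res = 2.3703704 / 3.4641016
u_res = 0.6843

0.6843


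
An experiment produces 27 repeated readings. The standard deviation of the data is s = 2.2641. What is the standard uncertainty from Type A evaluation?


u_A = s / sqrt(n)
u_A = 2.2641 / sqrt(27)
u_A = 2.2641 / 5.1961524
u_A = 0.4357

0.4357


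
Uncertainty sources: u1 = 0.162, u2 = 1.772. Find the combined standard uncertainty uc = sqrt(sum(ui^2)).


uc = sqrt(0.162^2 + 1.772^2)
uc = sqrt(3.166228)
uc = 1.7794

1.7794


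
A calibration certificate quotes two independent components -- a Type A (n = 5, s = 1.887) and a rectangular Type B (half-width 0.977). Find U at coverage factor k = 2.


u_A = s / sqrt(n) = 1.887 / sqrt(5) = 0.84389205
u_B = half_width / sqrt(3) = 0.977 / sqrt(3) = 0.56407121
uc = sqrt(u_A^2 + u_B^2) = sqrt(0.84389205^2 + 0.56407121^2) = 1.0150518
U = k * uc = 2 * 1.0150518
U = 2.0301

2.0301


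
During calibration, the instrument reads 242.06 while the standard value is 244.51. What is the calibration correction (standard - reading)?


Correction = standard - reading
= 244.51 - 242.06
= 2.4500

2.4500


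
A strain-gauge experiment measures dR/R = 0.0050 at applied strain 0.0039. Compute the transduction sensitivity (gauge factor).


GF = (dR/R) / epsilon
= 0.0050 / 0.0039
= 1.2821

1.2821


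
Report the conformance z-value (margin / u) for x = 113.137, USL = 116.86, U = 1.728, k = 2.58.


u = U / k = 1.728 / 2.58 = 0.66976744
margin = |USL - x| = |116.86 - 113.137| = 3.723
z = margin / u = 3.723 / 0.66976744
z = 5.5586

5.5586


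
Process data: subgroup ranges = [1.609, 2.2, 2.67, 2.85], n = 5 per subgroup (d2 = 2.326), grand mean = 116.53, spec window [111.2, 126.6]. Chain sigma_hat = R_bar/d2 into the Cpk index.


R_bar = (1.609 + 2.2 + 2.67 + 2.85) / 4 = 2.33225
sigma = R_bar / d2 = 2.33225 / 2.326 = 1.002687
Cp = (USL - LSL)/(6*sigma) = (126.6 - 111.2)/(6*1.002687) = 2.5598
Cpu = (126.6 - 116.53)/(3*1.002687) = 3.3477
Cpl = (116.53 - 111.2)/(3*1.002687) = 1.7719
Cpk = min(Cpu, Cpl) = 1.7719

1.7719


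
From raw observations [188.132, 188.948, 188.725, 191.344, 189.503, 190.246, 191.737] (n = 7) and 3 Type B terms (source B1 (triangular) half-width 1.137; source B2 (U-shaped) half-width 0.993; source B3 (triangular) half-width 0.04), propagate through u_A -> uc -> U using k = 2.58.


mean = (188.132 + 188.948 + 188.725 + 191.344 + 189.503 + 190.246 + 191.737) / 7 = 189.805
s = sqrt(sum((x - mean)^2)/(n-1)) = 1.3593263
u_A = s / sqrt(n) = 1.3593263 / sqrt(7) = 0.51377705
u_B1 = 1.137 / sqrt(6) = 0.46417831
u_B2 = 0.993 / sqrt(2) = 0.70215703
u_B3 = 0.04 / sqrt(6) = 0.016329932
uc = sqrt(0.51377705^2 + 0.46417831^2 + 0.70215703^2 + 0.016329932^2) = 0.98626544
U = k * uc = 2.58 * 0.98626544
U = 2.5446

2.5446


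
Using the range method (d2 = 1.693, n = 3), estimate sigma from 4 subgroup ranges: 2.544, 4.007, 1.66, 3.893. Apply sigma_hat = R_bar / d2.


R_bar = (2.544 + 4.007 + 1.66 + 3.893) / 4
R_bar = 12.104 / 4 = 3.026
sigma_hat = R_bar / d2 = 3.026 / 1.693 = 1.7874

1.7874


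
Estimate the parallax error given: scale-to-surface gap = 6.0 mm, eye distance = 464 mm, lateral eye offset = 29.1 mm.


error = h * offset / d
= 6.0 * 29.1 / 464
= 0.3763

0.3763


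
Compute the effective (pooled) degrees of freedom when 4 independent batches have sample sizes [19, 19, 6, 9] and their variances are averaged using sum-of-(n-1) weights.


nu = sum_i (n_i - 1)
nu = ((19 - 1) + (19 - 1) + (6 - 1) + (9 - 1))
nu = 18 + 18 + 5 + 8
nu = 49

49


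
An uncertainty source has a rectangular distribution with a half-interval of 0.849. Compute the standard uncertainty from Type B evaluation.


u_B = half_width / sqrt(3)
u_B = 0.849 / 1.7320508
u_B = 0.4902

0.4902


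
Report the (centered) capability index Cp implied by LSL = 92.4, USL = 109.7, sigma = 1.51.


Cp = (USL - LSL) / (6 * sigma)
= (109.7 - 92.4) / (6 * 1.51)
= 17.3000 / 9.0600
= 1.9095

1.9095


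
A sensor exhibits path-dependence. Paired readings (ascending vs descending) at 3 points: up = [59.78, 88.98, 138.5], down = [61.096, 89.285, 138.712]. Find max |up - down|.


|59.78 - 61.096| = 1.3160
|88.98 - 89.285| = 0.3050
|138.5 - 138.712| = 0.2120
hysteresis = max(diffs) = 1.3160

1.3160


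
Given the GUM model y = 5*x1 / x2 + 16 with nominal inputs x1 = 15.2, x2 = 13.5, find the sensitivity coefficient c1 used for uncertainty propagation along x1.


y = 5*x1 / x2 + 16
dy/dx1 = 5/x2
Evaluate at x2 = 13.5: c1 = 5 / 13.5
c1 = 0.3704

0.3704


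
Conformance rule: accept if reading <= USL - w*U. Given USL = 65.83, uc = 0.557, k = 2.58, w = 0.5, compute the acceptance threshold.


U = k * uc = 2.58 * 0.557 = 1.43706
guard band g = w * U = 0.5 * 1.43706 = 0.71853
AL = USL - g = 65.83 - 0.71853
AL = 65.1115

65.1115


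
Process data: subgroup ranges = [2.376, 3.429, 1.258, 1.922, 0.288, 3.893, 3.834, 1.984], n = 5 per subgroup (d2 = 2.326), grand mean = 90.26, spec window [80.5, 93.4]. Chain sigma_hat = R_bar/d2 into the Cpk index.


R_bar = (2.376 + 3.429 + 1.258 + 1.922 + 0.288 + 3.893 + 3.834 + 1.984) / 8 = 2.373
sigma = R_bar / d2 = 2.373 / 2.326 = 1.0202064
Cp = (USL - LSL)/(6*sigma) = (93.4 - 80.5)/(6*1.0202064) = 2.1074
Cpu = (93.4 - 90.26)/(3*1.0202064) = 1.0259
Cpl = (90.26 - 80.5)/(3*1.0202064) = 3.1889
Cpk = min(Cpu, Cpl) = 1.0259

1.0259


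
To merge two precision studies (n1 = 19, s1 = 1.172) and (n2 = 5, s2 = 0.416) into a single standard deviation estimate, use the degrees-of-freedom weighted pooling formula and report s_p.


s_p = sqrt(((n1-1)*s1^2 + (n2-1)*s2^2) / (n1+n2-2))
numerator = (19-1)*1.172^2 + (5-1)*0.416^2 = 24.724512 + 0.692224 = 25.416736
denominator = 19 + 5 - 2 = 22
s_p^2 = 25.416736 / 22 = 1.1553062
s_p = sqrt(1.1553062) = 1.0749

1.0749


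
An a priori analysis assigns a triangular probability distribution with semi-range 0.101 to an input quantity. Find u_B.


u_B = half_width / sqrt(6)
u_B = 0.101 / 2.4494897
u_B = 0.0412

0.0412


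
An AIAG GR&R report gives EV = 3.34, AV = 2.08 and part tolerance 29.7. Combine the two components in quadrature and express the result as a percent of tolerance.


GRR = sqrt(EV^2 + AV^2) = sqrt(3.34^2 + 2.08^2) = 3.9347173
%GRR = GRR / tol * 100 = 3.9347173 / 29.7 * 100
%GRR = 13.2482

13.2482


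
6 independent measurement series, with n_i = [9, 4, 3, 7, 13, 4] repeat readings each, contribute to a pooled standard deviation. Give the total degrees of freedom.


nu = sum_i (n_i - 1)
nu = ((9 - 1) + (4 - 1) + (3 - 1) + (7 - 1) + (13 - 1) + (4 - 1))
nu = 8 + 3 + 2 + 6 + 12 + 3
nu = 34

34


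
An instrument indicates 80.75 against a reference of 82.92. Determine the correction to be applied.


Correction = standard - reading
= 82.92 - 80.75
= 2.1700

2.1700


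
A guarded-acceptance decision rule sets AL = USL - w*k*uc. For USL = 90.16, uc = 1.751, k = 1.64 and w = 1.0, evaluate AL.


U = k * uc = 1.64 * 1.751 = 2.87164
guard band g = w * U = 1.0 * 2.87164 = 2.87164
AL = USL - g = 90.16 - 2.87164
AL = 87.2884

87.2884


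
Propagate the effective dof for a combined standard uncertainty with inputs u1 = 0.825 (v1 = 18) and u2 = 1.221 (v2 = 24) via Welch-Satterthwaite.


uc = sqrt(u1^2 + u2^2) = sqrt(0.825^2 + 1.221^2) = 1.4735895
v_eff = uc^4 / (u1^4/v1 + u2^4/v2)
= 1.4735895^4 / (0.825^4/18 + 1.221^4/24)
= 4.7152647 / 0.11834475
v_eff = 39.8435

39.8435


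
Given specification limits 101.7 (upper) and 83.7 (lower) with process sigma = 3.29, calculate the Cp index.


Cp = (USL - LSL) / (6 * sigma)
= (101.7 - 83.7) / (6 * 3.29)
= 18.0000 / 19.7400
= 0.9119

0.9119


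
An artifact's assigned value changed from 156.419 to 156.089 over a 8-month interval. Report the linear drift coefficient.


rate = (v2 - v1) / months
= (156.089 - 156.419) / 8
= -0.3300 / 8
= -0.0413

-0.0413


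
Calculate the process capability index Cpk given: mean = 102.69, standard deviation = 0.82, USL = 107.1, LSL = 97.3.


Cpu = (USL - mean) / (3*sigma) = (107.1 - 102.69) / (3*0.82) = 1.7927
Cpl = (mean - LSL) / (3*sigma) = (102.69 - 97.3) / (3*0.82) = 2.1911
Cpk = min(Cpu, Cpl) = 1.7927

1.7927


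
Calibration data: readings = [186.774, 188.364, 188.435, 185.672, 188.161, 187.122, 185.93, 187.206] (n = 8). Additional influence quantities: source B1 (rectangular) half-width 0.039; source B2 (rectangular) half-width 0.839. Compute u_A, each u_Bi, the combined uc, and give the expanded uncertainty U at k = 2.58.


mean = (186.774 + 188.364 + 188.435 + 185.672 + 188.161 + 187.122 + 185.93 + 187.206) / 8 = 187.208
s = sqrt(sum((x - mean)^2)/(n-1)) = 1.0649219
u_A = s / sqrt(n) = 1.0649219 / sqrt(8) = 0.37650675
u_B1 = 0.039 / sqrt(3) = 0.02251666
u_B2 = 0.839 / sqrt(3) = 0.48439688
uc = sqrt(0.37650675^2 + 0.02251666^2 + 0.48439688^2) = 0.61392562
U = k * uc = 2.58 * 0.61392562
U = 1.5839

1.5839


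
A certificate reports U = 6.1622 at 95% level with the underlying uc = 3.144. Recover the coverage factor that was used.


k = U / uc
k = 6.1622 / 3.144
k = 1.96

1.96


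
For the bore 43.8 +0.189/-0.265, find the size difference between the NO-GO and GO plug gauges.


GO = nominal - lower_tol (smallest hole = maximum material condition)
GO = 43.8 - 0.265 = 43.535
NO-GO = nominal + upper_tol (largest hole = least material condition)
NO-GO = 43.8 + 0.189 = 43.989
spread = NO-GO - GO = 43.989 - 43.535 = 0.4540

0.4540


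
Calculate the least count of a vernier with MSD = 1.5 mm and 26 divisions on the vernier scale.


LC = MSD / n_div
= 1.5 / 26
= 0.0577

0.0577


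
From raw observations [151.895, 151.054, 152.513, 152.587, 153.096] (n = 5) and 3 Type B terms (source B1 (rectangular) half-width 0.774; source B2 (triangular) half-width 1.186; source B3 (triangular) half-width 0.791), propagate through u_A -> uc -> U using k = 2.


mean = (151.895 + 151.054 + 152.513 + 152.587 + 153.096) / 5 = 152.229
s = sqrt(sum((x - mean)^2)/(n-1)) = 0.78305332
u_A = s / sqrt(n) = 0.78305332 / sqrt(5) = 0.35019209
u_B1 = 0.774 / sqrt(3) = 0.44686911
u_B2 = 1.186 / sqrt(6) = 0.48418247
u_B3 = 0.791 / sqrt(6) = 0.3229244
uc = sqrt(0.35019209^2 + 0.44686911^2 + 0.48418247^2 + 0.3229244^2) = 0.81304325
U = k * uc = 2 * 0.81304325
U = 1.6261

1.6261


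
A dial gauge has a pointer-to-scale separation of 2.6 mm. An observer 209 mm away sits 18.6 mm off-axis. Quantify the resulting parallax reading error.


error = h * offset / d
= 2.6 * 18.6 / 209
= 0.2314

0.2314


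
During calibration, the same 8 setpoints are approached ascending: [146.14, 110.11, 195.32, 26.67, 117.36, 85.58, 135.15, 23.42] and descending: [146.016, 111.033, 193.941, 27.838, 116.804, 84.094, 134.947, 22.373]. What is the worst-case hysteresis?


|146.14 - 146.016| = 0.1240
|110.11 - 111.033| = 0.9230
|195.32 - 193.941| = 1.3790
|26.67 - 27.838| = 1.1680
|117.36 - 116.804| = 0.5560
|85.58 - 84.094| = 1.4860
|135.15 - 134.947| = 0.2030
|23.42 - 22.373| = 1.0470
hysteresis = max(diffs) = 1.4860

1.4860


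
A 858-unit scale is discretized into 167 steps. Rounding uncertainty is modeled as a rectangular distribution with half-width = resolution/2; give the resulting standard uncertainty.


resolution = range / divisions
resolution = 858 / 167 = 5.1377246
u_res = resolution / (2*sqrt(3))
u_res = 5.1377246 / 3.4641016
u_res = 1.4831

1.4831


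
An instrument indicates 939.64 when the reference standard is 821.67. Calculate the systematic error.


Systematic error = measured - true
= 939.64 - 821.67
= 117.9700

117.9700


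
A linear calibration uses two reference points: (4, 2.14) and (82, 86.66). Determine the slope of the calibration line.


slope = (y2 - y1) / (x2 - x1)
= (86.66 - 2.14) / (82 - 4)
= 84.5200 / 78
= 1.0836

1.0836


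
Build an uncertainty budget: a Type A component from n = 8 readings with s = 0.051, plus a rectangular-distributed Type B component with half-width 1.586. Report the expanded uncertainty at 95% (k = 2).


u_A = s / sqrt(n) = 0.051 / sqrt(8) = 0.018031223
u_B = half_width / sqrt(3) = 1.586 / sqrt(3) = 0.91567753
uc = sqrt(u_A^2 + u_B^2) = sqrt(0.018031223^2 + 0.91567753^2) = 0.91585505
U = k * uc = 2 * 0.91585505
U = 1.8317

1.8317


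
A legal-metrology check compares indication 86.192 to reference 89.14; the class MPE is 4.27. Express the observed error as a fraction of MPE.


e = indication - reference = 86.192 - 89.14 = -2.9480
|e| = 2.9480
ratio = |e| / MPE = 2.9480 / 4.27
ratio = 0.6904

0.6904


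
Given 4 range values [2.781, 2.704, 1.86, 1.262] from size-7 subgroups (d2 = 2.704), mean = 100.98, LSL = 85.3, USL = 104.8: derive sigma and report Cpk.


R_bar = (2.781 + 2.704 + 1.86 + 1.262) / 4 = 2.15175
sigma = R_bar / d2 = 2.15175 / 2.704 = 0.79576553
Cp = (USL - LSL)/(6*sigma) = (104.8 - 85.3)/(6*0.79576553) = 4.0841
Cpu = (104.8 - 100.98)/(3*0.79576553) = 1.6001
Cpl = (100.98 - 85.3)/(3*0.79576553) = 6.5681
Cpk = min(Cpu, Cpl) = 1.6001

1.6001


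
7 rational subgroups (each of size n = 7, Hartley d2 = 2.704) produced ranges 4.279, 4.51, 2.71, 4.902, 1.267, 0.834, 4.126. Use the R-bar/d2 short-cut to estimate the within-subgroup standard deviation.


R_bar = (4.279 + 4.51 + 2.71 + 4.902 + 1.267 + 0.834 + 4.126) / 7
R_bar = 22.628 / 7 = 3.2325714
sigma_hat = R_bar / d2 = 3.2325714 / 2.704 = 1.1955

1.1955


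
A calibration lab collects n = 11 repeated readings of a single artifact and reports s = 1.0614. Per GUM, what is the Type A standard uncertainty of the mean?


u_A = s / sqrt(n)
u_A = 1.0614 / sqrt(11)
u_A = 1.0614 / 3.3166248
u_A = 0.3200

0.3200


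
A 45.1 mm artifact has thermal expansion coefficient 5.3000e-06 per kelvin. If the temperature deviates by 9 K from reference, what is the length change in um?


dL = L * alpha * dT
= 45.1 * 5.3000e-06 * 9
= 0.0021513 mm
dL_um = 0.0021513 * 1000 = 2.1513 um

2.1513


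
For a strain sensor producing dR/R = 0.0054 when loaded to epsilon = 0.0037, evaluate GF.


GF = (dR/R) / epsilon
= 0.0054 / 0.0037
= 1.4595

1.4595


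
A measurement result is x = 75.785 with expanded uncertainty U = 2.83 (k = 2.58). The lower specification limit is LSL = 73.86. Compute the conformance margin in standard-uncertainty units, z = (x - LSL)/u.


u = U / k = 2.83 / 2.58 = 1.0968992
margin = |LSL - x| = |73.86 - 75.785| = 1.925
z = margin / u = 1.925 / 1.0968992
z = 1.7549

1.7549


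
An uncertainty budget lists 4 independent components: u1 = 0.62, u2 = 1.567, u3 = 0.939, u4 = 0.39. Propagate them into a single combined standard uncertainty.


uc = sqrt(0.62^2 + 1.567^2 + 0.939^2 + 0.39^2)
uc = sqrt(3.87371)
uc = 1.9682

1.9682


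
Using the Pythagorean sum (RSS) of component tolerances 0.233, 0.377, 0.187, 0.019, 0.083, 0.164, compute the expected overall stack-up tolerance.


RSS = sqrt(0.233^2 + 0.377^2 + 0.187^2 + 0.019^2 + 0.083^2 + 0.164^2)
= sqrt(0.265533)
= 0.5153

0.5153


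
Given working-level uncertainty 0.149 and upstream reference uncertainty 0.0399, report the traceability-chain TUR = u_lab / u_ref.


TUR = u_lab / u_ref
= 0.149 / 0.0399
= 3.7343

3.7343


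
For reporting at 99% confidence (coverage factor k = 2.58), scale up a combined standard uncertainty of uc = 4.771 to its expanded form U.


U = k * uc
U = 2.58 * 4.771
U = 12.3092

12.3092


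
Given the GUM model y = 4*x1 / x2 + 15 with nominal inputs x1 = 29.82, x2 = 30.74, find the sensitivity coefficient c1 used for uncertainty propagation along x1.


y = 4*x1 / x2 + 15
dy/dx1 = 4/x2
Evaluate at x2 = 30.74: c1 = 4 / 30.74
c1 = 0.1301

0.1301


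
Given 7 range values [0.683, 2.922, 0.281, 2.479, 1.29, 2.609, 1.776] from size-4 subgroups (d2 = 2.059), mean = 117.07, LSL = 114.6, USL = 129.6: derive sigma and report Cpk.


R_bar = (0.683 + 2.922 + 0.281 + 2.479 + 1.29 + 2.609 + 1.776) / 7 = 1.72
sigma = R_bar / d2 = 1.72 / 2.059 = 0.83535697
Cp = (USL - LSL)/(6*sigma) = (129.6 - 114.6)/(6*0.83535697) = 2.9927
Cpu = (129.6 - 117.07)/(3*0.83535697) = 4.9999
Cpl = (117.07 - 114.6)/(3*0.83535697) = 0.9856
Cpk = min(Cpu, Cpl) = 0.9856

0.9856


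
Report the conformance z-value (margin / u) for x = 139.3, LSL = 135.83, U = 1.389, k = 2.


u = U / k = 1.389 / 2 = 0.6945
margin = |LSL - x| = |135.83 - 139.3| = 3.47
z = margin / u = 3.47 / 0.6945
z = 4.9964

4.9964


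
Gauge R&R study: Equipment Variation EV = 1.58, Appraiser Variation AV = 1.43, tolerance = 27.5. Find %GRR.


GRR = sqrt(EV^2 + AV^2) = sqrt(1.58^2 + 1.43^2) = 2.1310326
%GRR = GRR / tol * 100 = 2.1310326 / 27.5 * 100
%GRR = 7.7492

7.7492


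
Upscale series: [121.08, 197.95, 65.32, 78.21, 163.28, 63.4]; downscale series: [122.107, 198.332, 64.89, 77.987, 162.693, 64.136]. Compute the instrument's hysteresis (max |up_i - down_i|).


|121.08 - 122.107| = 1.0270
|197.95 - 198.332| = 0.3820
|65.32 - 64.89| = 0.4300
|78.21 - 77.987| = 0.2230
|163.28 - 162.693| = 0.5870
|63.4 - 64.136| = 0.7360
hysteresis = max(diffs) = 1.0270

1.0270


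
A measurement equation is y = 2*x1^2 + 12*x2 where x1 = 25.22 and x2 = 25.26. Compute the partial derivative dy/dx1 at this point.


y = 2*x1^2 + 12*x2
dy/dx1 = 2*2*x1
Evaluate at x1 = 25.22: c1 = 4 * 25.22
c1 = 100.8800

100.8800


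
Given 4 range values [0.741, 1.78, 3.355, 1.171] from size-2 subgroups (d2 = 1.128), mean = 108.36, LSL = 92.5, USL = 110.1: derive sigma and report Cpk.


R_bar = (0.741 + 1.78 + 3.355 + 1.171) / 4 = 1.76175
sigma = R_bar / d2 = 1.76175 / 1.128 = 1.5618351
Cp = (USL - LSL)/(6*sigma) = (110.1 - 92.5)/(6*1.5618351) = 1.8781
Cpu = (110.1 - 108.36)/(3*1.5618351) = 0.3714
Cpl = (108.36 - 92.5)/(3*1.5618351) = 3.3849
Cpk = min(Cpu, Cpl) = 0.3714

0.3714


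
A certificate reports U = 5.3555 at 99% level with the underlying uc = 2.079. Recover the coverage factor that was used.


k = U / uc
k = 5.3555 / 2.079
k = 2.576

2.576


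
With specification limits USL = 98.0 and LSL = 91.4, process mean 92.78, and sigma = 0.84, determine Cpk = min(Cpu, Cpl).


Cpu = (USL - mean) / (3*sigma) = (98.0 - 92.78) / (3*0.84) = 2.0714
Cpl = (mean - LSL) / (3*sigma) = (92.78 - 91.4) / (3*0.84) = 0.5476
Cpk = min(Cpu, Cpl) = 0.5476

0.5476


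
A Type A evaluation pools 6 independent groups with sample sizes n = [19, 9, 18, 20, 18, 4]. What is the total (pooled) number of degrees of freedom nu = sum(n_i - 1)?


nu = sum_i (n_i - 1)
nu = ((19 - 1) + (9 - 1) + (18 - 1) + (20 - 1) + (18 - 1) + (4 - 1))
nu = 18 + 8 + 17 + 19 + 17 + 3
nu = 82

82


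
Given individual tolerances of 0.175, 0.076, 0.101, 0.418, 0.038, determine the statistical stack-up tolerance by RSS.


RSS = sqrt(0.175^2 + 0.076^2 + 0.101^2 + 0.418^2 + 0.038^2)
= sqrt(0.22277)
= 0.4720

0.4720


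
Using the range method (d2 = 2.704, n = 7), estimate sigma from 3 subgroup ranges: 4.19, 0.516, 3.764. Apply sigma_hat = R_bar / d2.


R_bar = (4.19 + 0.516 + 3.764) / 3
R_bar = 8.47 / 3 = 2.8233333
sigma_hat = R_bar / d2 = 2.8233333 / 2.704 = 1.0441

1.0441


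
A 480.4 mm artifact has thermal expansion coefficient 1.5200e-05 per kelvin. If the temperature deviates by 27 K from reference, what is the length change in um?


dL = L * alpha * dT
= 480.4 * 1.5200e-05 * 27
= 0.1971562 mm
dL_um = 0.1971562 * 1000 = 197.1562 um

197.1562


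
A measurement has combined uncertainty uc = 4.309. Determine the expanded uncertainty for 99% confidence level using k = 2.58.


U = k * uc
U = 2.58 * 4.309
U = 11.1172

11.1172


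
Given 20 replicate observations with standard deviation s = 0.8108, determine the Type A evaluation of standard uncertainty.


u_A = s / sqrt(n)
u_A = 0.8108 / sqrt(20)
u_A = 0.8108 / 4.472136
u_A = 0.1813

0.1813


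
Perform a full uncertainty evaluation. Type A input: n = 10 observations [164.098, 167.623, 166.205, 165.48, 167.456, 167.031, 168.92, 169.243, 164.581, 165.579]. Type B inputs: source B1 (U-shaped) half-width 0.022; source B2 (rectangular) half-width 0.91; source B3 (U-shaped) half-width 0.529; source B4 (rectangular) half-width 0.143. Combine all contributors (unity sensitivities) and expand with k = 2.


mean = (164.098 + 167.623 + 166.205 + 165.48 + 167.456 + 167.031 + 168.92 + 169.243 + 164.581 + 165.579) / 10 = 166.6216
s = sqrt(sum((x - mean)^2)/(n-1)) = 1.7358136
u_A = s / sqrt(n) = 1.7358136 / sqrt(10) = 0.54891246
u_B1 = 0.022 / sqrt(2) = 0.015556349
u_B2 = 0.91 / sqrt(3) = 0.52538874
u_B3 = 0.529 / sqrt(2) = 0.37405949
u_B4 = 0.143 / sqrt(3) = 0.082561088
uc = sqrt(0.54891246^2 + 0.015556349^2 + 0.52538874^2 + 0.37405949^2 + 0.082561088^2) = 0.85106818
U = k * uc = 2 * 0.85106818
U = 1.7021

1.7021


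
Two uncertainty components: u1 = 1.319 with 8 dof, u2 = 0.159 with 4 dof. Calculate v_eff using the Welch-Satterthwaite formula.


uc = sqrt(u1^2 + u2^2) = sqrt(1.319^2 + 0.159^2) = 1.3285488
v_eff = uc^4 / (u1^4/v1 + u2^4/v2)
= 1.3285488^4 / (1.319^4/8 + 0.159^4/4)
= 3.115373 / 0.37850582
v_eff = 8.2307

8.2307


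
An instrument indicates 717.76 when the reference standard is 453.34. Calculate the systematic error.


Systematic error = measured - true
= 717.76 - 453.34
= 264.4200

264.4200


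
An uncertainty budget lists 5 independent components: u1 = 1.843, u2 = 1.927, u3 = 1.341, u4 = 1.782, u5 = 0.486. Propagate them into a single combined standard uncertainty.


uc = sqrt(1.843^2 + 1.927^2 + 1.341^2 + 1.782^2 + 0.486^2)
uc = sqrt(12.319979)
uc = 3.5100

3.5100


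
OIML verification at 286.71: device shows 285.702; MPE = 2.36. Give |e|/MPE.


e = indication - reference = 285.702 - 286.71 = -1.0080
|e| = 1.0080
ratio = |e| / MPE = 1.0080 / 2.36
ratio = 0.4271

0.4271


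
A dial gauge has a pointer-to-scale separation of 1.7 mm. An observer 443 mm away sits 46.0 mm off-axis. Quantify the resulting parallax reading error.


error = h * offset / d
= 1.7 * 46.0 / 443
= 0.1765

0.1765


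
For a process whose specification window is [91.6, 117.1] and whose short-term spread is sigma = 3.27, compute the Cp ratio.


Cp = (USL - LSL) / (6 * sigma)
= (117.1 - 91.6) / (6 * 3.27)
= 25.5000 / 19.6200
= 1.2997

1.2997


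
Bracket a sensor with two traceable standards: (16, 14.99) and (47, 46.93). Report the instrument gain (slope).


slope = (y2 - y1) / (x2 - x1)
= (46.93 - 14.99) / (47 - 16)
= 31.9400 / 31
= 1.0303

1.0303


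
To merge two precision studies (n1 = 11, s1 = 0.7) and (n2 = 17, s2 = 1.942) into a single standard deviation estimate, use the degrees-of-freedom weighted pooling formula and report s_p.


s_p = sqrt(((n1-1)*s1^2 + (n2-1)*s2^2) / (n1+n2-2))
numerator = (11-1)*0.7^2 + (17-1)*1.942^2 = 4.9 + 60.341824 = 65.241824
denominator = 11 + 17 - 2 = 26
s_p^2 = 65.241824 / 26 = 2.5093009
s_p = sqrt(2.5093009) = 1.5841

1.5841


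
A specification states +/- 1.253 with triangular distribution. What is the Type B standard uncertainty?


u_B = half_width / sqrt(6)
u_B = 1.253 / 2.4494897
u_B = 0.5115

0.5115


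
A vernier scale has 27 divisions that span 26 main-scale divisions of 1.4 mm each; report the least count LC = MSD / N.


LC = MSD / n_div
= 1.4 / 27
= 0.0519

0.0519


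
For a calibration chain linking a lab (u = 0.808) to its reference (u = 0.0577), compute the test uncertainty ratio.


TUR = u_lab / u_ref
= 0.808 / 0.0577
= 14.0035

14.0035


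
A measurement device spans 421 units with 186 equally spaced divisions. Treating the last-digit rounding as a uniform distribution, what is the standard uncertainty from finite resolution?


resolution = range / divisions
resolution = 421 / 186 = 2.2634409
u_res = resolution / (2*sqrt(3))
u_res = 2.2634409 / 3.4641016
u_res = 0.6534

0.6534


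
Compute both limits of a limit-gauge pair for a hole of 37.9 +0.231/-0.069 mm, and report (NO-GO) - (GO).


GO = nominal - lower_tol (smallest hole = maximum material condition)
GO = 37.9 - 0.069 = 37.831
NO-GO = nominal + upper_tol (largest hole = least material condition)
NO-GO = 37.9 + 0.231 = 38.131
spread = NO-GO - GO = 38.131 - 37.831 = 0.3000

0.3000


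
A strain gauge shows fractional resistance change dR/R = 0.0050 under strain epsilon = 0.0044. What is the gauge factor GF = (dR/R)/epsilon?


GF = (dR/R) / epsilon
= 0.0050 / 0.0044
= 1.1364

1.1364


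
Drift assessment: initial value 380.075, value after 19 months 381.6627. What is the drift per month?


rate = (v2 - v1) / months
= (381.6627 - 380.075) / 19
= 1.5877 / 19
= 0.0836

0.0836


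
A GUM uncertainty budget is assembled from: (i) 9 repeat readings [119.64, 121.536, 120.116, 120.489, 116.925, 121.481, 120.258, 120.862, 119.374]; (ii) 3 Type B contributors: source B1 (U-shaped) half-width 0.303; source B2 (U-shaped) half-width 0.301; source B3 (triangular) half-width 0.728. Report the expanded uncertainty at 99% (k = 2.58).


mean = (119.64 + 121.536 + 120.116 + 120.489 + 116.925 + 121.481 + 120.258 + 120.862 + 119.374) / 9 = 120.0756667
s = sqrt(sum((x - mean)^2)/(n-1)) = 1.3937546
u_A = s / sqrt(n) = 1.3937546 / sqrt(9) = 0.46458487
u_B1 = 0.303 / sqrt(2) = 0.21425335
u_B2 = 0.301 / sqrt(2) = 0.21283914
u_B3 = 0.728 / sqrt(6) = 0.29720476
uc = sqrt(0.46458487^2 + 0.21425335^2 + 0.21283914^2 + 0.29720476^2) = 0.62878833
U = k * uc = 2.58 * 0.62878833
U = 1.6223

1.6223


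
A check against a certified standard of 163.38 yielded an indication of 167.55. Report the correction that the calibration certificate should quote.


Correction = standard - reading
= 163.38 - 167.55
= -4.1700

-4.1700


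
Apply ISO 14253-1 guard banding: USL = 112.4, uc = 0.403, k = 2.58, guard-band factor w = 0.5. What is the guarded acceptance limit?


U = k * uc = 2.58 * 0.403 = 1.03974
guard band g = w * U = 0.5 * 1.03974 = 0.51987
AL = USL - g = 112.4 - 0.51987
AL = 111.8801

111.8801


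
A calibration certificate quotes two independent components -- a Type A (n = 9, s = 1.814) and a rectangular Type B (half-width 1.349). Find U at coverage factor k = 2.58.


u_A = s / sqrt(n) = 1.814 / sqrt(9) = 0.60466667
u_B = half_width / sqrt(3) = 1.349 / sqrt(3) = 0.77884551
uc = sqrt(u_A^2 + u_B^2) = sqrt(0.60466667^2 + 0.77884551^2) = 0.98601324
U = k * uc = 2.58 * 0.98601324
U = 2.5439

2.5439


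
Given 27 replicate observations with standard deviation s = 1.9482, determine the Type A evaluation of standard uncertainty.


u_A = s / sqrt(n)
u_A = 1.9482 / sqrt(27)
u_A = 1.9482 / 5.1961524
u_A = 0.3749

0.3749


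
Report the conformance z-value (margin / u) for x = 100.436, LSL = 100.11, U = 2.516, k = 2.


u = U / k = 2.516 / 2 = 1.258
margin = |LSL - x| = |100.11 - 100.436| = 0.326
z = margin / u = 0.326 / 1.258
z = 0.2591

0.2591


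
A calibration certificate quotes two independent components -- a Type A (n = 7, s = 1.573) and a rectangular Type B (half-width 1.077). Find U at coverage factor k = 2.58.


u_A = s / sqrt(n) = 1.573 / sqrt(7) = 0.59453812
u_B = half_width / sqrt(3) = 1.077 / sqrt(3) = 0.62180624
uc = sqrt(u_A^2 + u_B^2) = sqrt(0.59453812^2 + 0.62180624^2) = 0.86030144
U = k * uc = 2.58 * 0.86030144
U = 2.2196

2.2196


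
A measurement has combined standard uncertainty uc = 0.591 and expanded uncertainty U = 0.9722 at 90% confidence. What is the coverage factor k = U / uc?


k = U / uc
k = 0.9722 / 0.591
k = 1.645

1.645


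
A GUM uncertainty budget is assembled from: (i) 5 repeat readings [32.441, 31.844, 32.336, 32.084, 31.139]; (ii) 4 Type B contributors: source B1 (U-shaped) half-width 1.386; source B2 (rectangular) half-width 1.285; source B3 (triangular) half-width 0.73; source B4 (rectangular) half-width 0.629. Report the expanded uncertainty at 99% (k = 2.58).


mean = (32.441 + 31.844 + 32.336 + 32.084 + 31.139) / 5 = 31.9688
s = sqrt(sum((x - mean)^2)/(n-1)) = 0.51846475
u_A = s / sqrt(n) = 0.51846475 / sqrt(5) = 0.23186448
u_B1 = 1.386 / sqrt(2) = 0.98005
u_B2 = 1.285 / sqrt(3) = 0.7418951
u_B3 = 0.73 / sqrt(6) = 0.29802125
u_B4 = 0.629 / sqrt(3) = 0.36315332
uc = sqrt(0.23186448^2 + 0.98005^2 + 0.7418951^2 + 0.29802125^2 + 0.36315332^2) = 1.3361753
U = k * uc = 2.58 * 1.3361753
U = 3.4473

3.4473


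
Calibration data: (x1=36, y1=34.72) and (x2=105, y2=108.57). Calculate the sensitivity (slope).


slope = (y2 - y1) / (x2 - x1)
= (108.57 - 34.72) / (105 - 36)
= 73.8500 / 69
= 1.0703

1.0703


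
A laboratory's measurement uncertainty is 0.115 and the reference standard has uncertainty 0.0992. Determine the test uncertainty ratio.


TUR = u_lab / u_ref
= 0.115 / 0.0992
= 1.1593

1.1593


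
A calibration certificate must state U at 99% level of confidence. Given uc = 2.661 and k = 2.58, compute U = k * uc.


U = k * uc
U = 2.58 * 2.661
U = 6.8654

6.8654


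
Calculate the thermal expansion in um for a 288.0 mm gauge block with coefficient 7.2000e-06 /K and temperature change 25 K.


dL = L * alpha * dT
= 288.0 * 7.2000e-06 * 25
= 0.0518400 mm
dL_um = 0.0518400 * 1000 = 51.8400 um

51.8400


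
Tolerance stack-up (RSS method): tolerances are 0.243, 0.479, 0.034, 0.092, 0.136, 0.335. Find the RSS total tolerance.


RSS = sqrt(0.243^2 + 0.479^2 + 0.034^2 + 0.092^2 + 0.136^2 + 0.335^2)
= sqrt(0.428831)
= 0.6549

0.6549


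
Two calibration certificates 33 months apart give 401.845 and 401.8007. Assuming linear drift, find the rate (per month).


rate = (v2 - v1) / months
= (401.8007 - 401.845) / 33
= -0.0443 / 33
= -0.0013

-0.0013


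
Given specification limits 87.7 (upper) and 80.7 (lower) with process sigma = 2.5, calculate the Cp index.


Cp = (USL - LSL) / (6 * sigma)
= (87.7 - 80.7) / (6 * 2.5)
= 7.0000 / 15.0000
= 0.4667

0.4667


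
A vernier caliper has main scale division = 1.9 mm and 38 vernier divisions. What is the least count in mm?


LC = MSD / n_div
= 1.9 / 38
= 0.0500

0.0500


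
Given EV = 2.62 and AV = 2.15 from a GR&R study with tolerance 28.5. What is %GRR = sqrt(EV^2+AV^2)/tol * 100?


GRR = sqrt(EV^2 + AV^2) = sqrt(2.62^2 + 2.15^2) = 3.389233
%GRR = GRR / tol * 100 = 3.389233 / 28.5 * 100
%GRR = 11.8920

11.8920


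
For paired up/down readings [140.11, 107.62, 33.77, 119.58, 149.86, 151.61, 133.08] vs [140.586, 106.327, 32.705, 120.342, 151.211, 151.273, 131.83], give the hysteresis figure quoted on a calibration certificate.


|140.11 - 140.586| = 0.4760
|107.62 - 106.327| = 1.2930
|33.77 - 32.705| = 1.0650
|119.58 - 120.342| = 0.7620
|149.86 - 151.211| = 1.3510
|151.61 - 151.273| = 0.3370
|133.08 - 131.83| = 1.2500
hysteresis = max(diffs) = 1.3510

1.3510


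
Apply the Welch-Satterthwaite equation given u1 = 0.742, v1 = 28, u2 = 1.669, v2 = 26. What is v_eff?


uc = sqrt(u1^2 + u2^2) = sqrt(0.742^2 + 1.669^2) = 1.8265062
v_eff = uc^4 / (u1^4/v1 + u2^4/v2)
= 1.8265062^4 / (0.742^4/28 + 1.669^4/26)
= 11.129729 / 0.30926228
v_eff = 35.9880

35.9880


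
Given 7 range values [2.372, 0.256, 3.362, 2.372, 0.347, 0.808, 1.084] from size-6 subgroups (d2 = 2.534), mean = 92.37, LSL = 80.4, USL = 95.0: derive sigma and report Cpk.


R_bar = (2.372 + 0.256 + 3.362 + 2.372 + 0.347 + 0.808 + 1.084) / 7 = 1.5144286
sigma = R_bar / d2 = 1.5144286 / 2.534 = 0.59764349
Cp = (USL - LSL)/(6*sigma) = (95.0 - 80.4)/(6*0.59764349) = 4.0715
Cpu = (95.0 - 92.37)/(3*0.59764349) = 1.4669
Cpl = (92.37 - 80.4)/(3*0.59764349) = 6.6762
Cpk = min(Cpu, Cpl) = 1.4669

1.4669


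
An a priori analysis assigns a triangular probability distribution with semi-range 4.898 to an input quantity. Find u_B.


u_B = half_width / sqrt(6)
u_B = 4.898 / 2.4494897
u_B = 1.9996

1.9996


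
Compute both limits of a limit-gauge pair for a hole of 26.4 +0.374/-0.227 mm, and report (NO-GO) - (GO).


GO = nominal - lower_tol (smallest hole = maximum material condition)
GO = 26.4 - 0.227 = 26.173
NO-GO = nominal + upper_tol (largest hole = least material condition)
NO-GO = 26.4 + 0.374 = 26.774
spread = NO-GO - GO = 26.774 - 26.173 = 0.6010

0.6010


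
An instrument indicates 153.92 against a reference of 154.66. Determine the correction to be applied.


Correction = standard - reading
= 154.66 - 153.92
= 0.7400

0.7400


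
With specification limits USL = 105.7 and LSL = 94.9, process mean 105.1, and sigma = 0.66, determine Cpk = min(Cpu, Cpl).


Cpu = (USL - mean) / (3*sigma) = (105.7 - 105.1) / (3*0.66) = 0.3030
Cpl = (mean - LSL) / (3*sigma) = (105.1 - 94.9) / (3*0.66) = 5.1515
Cpk = min(Cpu, Cpl) = 0.3030

0.3030


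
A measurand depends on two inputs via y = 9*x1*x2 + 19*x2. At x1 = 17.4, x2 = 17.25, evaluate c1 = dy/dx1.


y = 9*x1*x2 + 19*x2
dy/dx1 = 9*x2
Evaluate at x2 = 17.25: c1 = 9 * 17.25
c1 = 155.2500

155.2500


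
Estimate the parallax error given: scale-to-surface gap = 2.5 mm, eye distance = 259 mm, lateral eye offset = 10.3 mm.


error = h * offset / d
= 2.5 * 10.3 / 259
= 0.0994

0.0994


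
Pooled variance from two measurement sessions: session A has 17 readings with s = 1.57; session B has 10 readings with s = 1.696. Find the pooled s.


s_p = sqrt(((n1-1)*s1^2 + (n2-1)*s2^2) / (n1+n2-2))
numerator = (17-1)*1.57^2 + (10-1)*1.696^2 = 39.4384 + 25.887744 = 65.326144
denominator = 17 + 10 - 2 = 25
s_p^2 = 65.326144 / 25 = 2.6130458
s_p = sqrt(2.6130458) = 1.6165

1.6165


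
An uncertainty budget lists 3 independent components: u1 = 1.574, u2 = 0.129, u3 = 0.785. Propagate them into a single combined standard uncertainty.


uc = sqrt(1.574^2 + 0.129^2 + 0.785^2)
uc = sqrt(3.110342)
uc = 1.7636

1.7636


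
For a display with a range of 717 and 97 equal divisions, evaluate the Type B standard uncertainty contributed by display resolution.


resolution = range / divisions
resolution = 717 / 97 = 7.3917526
u_res = resolution / (2*sqrt(3))
u_res = 7.3917526 / 3.4641016
u_res = 2.1338

2.1338
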